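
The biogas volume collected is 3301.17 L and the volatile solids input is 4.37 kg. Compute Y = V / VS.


Y = V / VS
= 3301.17 / 4.37
= 755.4165 L/kg VS

755.4165 L/kg VS


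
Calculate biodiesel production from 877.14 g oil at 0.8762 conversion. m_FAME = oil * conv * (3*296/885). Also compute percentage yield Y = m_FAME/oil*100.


m_FAME = oil * conv * (3 * 296 / 885) = oil * conv * (888/885)
= 877.14 * 0.8762 * 888 / 885
= 771.1553 g
Y = m_FAME / oil * 100 = conv * (888/885) * 100
= 0.8762 * 888 / 885 * 100
= 87.92%

771.1553 g FAME; Y = 87.92%


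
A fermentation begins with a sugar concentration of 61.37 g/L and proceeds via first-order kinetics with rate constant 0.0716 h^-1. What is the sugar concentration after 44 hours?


S = S0 * exp(-k * t)
S = 61.37 * exp(-0.0716 * 44)
S = 2.6288 g/L

2.6288 g/L


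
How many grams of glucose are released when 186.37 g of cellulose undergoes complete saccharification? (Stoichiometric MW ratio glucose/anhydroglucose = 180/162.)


glucose = cellulose * 180/162
= 186.37 * 180/162
= 207.0778 g

207.0778 g


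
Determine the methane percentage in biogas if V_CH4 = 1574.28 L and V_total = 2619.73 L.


CH4% = V_CH4 / V_total * 100
= 1574.28 / 2619.73 * 100
= 60.0932%

60.0932%


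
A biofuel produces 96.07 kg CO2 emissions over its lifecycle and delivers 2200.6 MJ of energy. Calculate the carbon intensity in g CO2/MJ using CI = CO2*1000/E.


CI = CO2 * 1000 / E
= 96.07 * 1000 / 2200.6
= 43.6563 g CO2/MJ

43.6563 g CO2/MJ


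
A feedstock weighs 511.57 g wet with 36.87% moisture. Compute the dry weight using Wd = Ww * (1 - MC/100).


Wd = Ww * (1 - MC/100)
= 511.57 * (1 - 36.87/100)
= 322.9541 g

322.9541 g


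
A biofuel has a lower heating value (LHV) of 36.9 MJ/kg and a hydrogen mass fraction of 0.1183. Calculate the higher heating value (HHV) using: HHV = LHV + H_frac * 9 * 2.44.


HHV = LHV + H_frac * 9 * 2.44
= 36.9 + 0.1183 * 9 * 2.44
= 39.4979 MJ/kg

39.4979 MJ/kg


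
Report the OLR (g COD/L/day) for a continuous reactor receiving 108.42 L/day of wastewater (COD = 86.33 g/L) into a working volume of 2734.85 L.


OLR = Q * S / V
= 108.42 * 86.33 / 2734.85
= 3.4225 g/L/day

3.4225 g/L/day


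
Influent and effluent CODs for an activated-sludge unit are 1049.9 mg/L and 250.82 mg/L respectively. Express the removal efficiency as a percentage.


eta = (COD_in - COD_out) / COD_in * 100
= (1049.9 - 250.82) / 1049.9 * 100
= 76.1101%

76.1101%


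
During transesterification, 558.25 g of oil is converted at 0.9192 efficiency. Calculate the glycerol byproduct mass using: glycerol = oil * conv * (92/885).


glycerol = oil * conv * (92/885)
= 558.25 * 0.9192 * 92 / 885
= 53.3437 g

53.3437 g


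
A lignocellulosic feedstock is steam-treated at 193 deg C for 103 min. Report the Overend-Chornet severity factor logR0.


logR0 = log10(t * exp((T - 100) / 14.75))
= log10(103 * exp((193 - 100) / 14.75))
= 4.7511

4.7511


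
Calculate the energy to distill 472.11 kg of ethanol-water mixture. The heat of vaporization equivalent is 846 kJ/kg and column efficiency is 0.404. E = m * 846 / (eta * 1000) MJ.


E = m * 846 / (eta * 1000)
= 472.11 * 846 / (0.404 * 1000)
= 988.6264 MJ

988.6264 MJ


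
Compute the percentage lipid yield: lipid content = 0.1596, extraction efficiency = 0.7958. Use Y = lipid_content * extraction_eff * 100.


Y = lipid_content * extraction_eff * 100
= 0.1596 * 0.7958 * 100
= 12.7010%

12.7010%


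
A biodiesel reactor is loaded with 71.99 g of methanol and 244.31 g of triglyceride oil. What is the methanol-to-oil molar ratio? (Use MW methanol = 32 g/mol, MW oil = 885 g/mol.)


Molar ratio = n_MeOH / n_oil = (MeOH/32) / (oil/885) = (MeOH * 885) / (32 * oil)
= (71.99 * 885) / (32 * 244.31)
= 8.1494

8.1494


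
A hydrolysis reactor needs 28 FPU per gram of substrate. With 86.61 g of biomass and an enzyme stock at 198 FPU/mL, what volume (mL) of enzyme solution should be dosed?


V = dosage * m_sub / activity
V = 28 * 86.61 / 198
V = 12.2479 mL

12.2479 mL


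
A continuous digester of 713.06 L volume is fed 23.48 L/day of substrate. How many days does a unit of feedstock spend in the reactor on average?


HRT = V / Q
= 713.06 / 23.48
= 30.3688 days

30.3688 days


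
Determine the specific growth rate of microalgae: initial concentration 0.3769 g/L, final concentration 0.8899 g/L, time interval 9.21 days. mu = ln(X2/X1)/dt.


mu = ln(X2/X1) / dt
= ln(0.8899/0.3769) / 9.21
= 0.0933 per day

0.0933 per day


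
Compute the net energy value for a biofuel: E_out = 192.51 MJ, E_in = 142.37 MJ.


NEV = E_out - E_in
= 192.51 - 142.37
= 50.1400 MJ

50.1400 MJ


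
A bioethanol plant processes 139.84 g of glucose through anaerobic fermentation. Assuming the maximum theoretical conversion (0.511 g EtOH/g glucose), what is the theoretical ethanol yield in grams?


Theoretical ethanol yield: m_EtOH = 0.511 * m_glucose
m_EtOH = 0.511 * 139.84 = 71.4582 g

71.4582 g


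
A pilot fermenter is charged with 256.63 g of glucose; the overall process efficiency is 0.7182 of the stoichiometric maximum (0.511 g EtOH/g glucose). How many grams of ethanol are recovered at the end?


Actual ethanol: m = 0.511 * 256.63 * 0.7182
m = 94.1833 g

94.1833 g


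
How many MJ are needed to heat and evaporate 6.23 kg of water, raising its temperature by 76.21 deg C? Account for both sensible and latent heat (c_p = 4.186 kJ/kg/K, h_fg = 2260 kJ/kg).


E = m_water * (4.186 * dT + 2260) / 1000
= 6.23 * (4.186 * 76.21 + 2260) / 1000
= 16.0673 MJ

16.0673 MJ


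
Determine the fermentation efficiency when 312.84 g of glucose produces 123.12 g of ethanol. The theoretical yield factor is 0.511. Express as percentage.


Fermentation efficiency = (actual / (0.511 * glucose)) * 100
= (123.12 / (0.511 * 312.84)) * 100
= 77.0168%

77.0168%


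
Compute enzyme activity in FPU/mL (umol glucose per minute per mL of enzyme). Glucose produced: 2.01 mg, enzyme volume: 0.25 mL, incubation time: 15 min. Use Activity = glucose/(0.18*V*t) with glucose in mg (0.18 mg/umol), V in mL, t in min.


Activity = glucose_mg / (0.18 mg/umol * V_mL * t_min)
= 2.01 / (0.18 * 0.25 * 15)
= 2.9778 FPU/mL

2.9778 FPU/mL


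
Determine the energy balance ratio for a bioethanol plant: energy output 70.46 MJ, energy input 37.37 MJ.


EROI = E_out / E_in
= 70.46 / 37.37
= 1.8855

1.8855


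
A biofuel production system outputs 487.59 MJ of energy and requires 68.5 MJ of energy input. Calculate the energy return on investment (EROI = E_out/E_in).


EROI = E_out / E_in
= 487.59 / 68.5
= 7.1181

7.1181


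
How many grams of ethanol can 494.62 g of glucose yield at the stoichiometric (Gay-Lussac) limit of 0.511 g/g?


Theoretical ethanol yield: m_EtOH = 0.511 * m_glucose
m_EtOH = 0.511 * 494.62 = 252.7508 g

252.7508 g


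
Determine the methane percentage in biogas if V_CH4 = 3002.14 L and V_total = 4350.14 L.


CH4% = V_CH4 / V_total * 100
= 3002.14 / 4350.14 * 100
= 69.0125%

69.0125%


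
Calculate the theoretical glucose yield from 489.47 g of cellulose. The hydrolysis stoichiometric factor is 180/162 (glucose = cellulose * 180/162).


glucose = cellulose * 180/162
= 489.47 * 180/162
= 543.8556 g

543.8556 g


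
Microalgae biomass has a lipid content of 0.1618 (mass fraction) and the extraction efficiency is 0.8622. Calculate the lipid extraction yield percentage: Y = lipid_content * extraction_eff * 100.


Y = lipid_content * extraction_eff * 100
= 0.1618 * 0.8622 * 100
= 13.9504%

13.9504%


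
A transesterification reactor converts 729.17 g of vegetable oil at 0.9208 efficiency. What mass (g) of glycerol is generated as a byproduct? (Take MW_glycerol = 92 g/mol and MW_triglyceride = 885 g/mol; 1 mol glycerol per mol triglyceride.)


glycerol = oil * conv * (92/885)
= 729.17 * 0.9208 * 92 / 885
= 69.7973 g

69.7973 g


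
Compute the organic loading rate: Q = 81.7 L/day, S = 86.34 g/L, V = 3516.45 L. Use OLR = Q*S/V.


OLR = Q * S / V
= 81.7 * 86.34 / 3516.45
= 2.0060 g/L/day

2.0060 g/L/day


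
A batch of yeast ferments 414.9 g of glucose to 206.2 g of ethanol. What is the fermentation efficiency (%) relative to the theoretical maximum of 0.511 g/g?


Fermentation efficiency = (actual / (0.511 * glucose)) * 100
= (206.2 / (0.511 * 414.9)) * 100
= 97.2578%

97.2578%


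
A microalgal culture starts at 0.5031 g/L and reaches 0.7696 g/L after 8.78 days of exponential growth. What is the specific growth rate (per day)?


mu = ln(X2/X1) / dt
= ln(0.7696/0.5031) / 8.78
= 0.0484 per day

0.0484 per day


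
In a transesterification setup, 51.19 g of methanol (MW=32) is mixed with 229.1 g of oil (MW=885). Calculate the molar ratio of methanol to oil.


Molar ratio = n_MeOH / n_oil = (MeOH/32) / (oil/885) = (MeOH * 885) / (32 * oil)
= (51.19 * 885) / (32 * 229.1)
= 6.1795

6.1795


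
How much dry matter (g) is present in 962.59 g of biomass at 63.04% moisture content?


Wd = Ww * (1 - MC/100)
= 962.59 * (1 - 63.04/100)
= 355.7733 g

355.7733 g


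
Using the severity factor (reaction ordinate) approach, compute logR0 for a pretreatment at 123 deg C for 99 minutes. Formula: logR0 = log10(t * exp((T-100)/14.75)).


logR0 = log10(t * exp((T - 100) / 14.75))
= log10(99 * exp((123 - 100) / 14.75))
= 2.6728

2.6728


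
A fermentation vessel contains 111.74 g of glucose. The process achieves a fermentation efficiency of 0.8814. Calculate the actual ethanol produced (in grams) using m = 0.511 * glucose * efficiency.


Actual ethanol: m = 0.511 * 111.74 * 0.8814
m = 50.3272 g

50.3272 g


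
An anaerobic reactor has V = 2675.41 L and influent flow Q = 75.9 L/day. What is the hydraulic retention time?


HRT = V / Q
= 2675.41 / 75.9
= 35.2491 days

35.2491 days


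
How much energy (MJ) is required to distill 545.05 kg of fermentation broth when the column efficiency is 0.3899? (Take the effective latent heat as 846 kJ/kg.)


E = m * 846 / (eta * 1000)
= 545.05 * 846 / (0.3899 * 1000)
= 1182.6425 MJ

1182.6425 MJ


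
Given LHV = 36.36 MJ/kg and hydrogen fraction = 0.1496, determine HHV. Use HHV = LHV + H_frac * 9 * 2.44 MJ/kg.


HHV = LHV + H_frac * 9 * 2.44
= 36.36 + 0.1496 * 9 * 2.44
= 39.6452 MJ/kg

39.6452 MJ/kg


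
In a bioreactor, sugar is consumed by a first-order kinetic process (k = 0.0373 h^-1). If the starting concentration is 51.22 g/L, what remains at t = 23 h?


S = S0 * exp(-k * t)
S = 51.22 * exp(-0.0373 * 23)
S = 21.7199 g/L

21.7199 g/L


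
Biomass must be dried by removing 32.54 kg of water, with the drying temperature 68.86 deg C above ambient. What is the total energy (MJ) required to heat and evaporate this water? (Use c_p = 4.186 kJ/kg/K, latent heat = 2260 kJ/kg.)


E = m_water * (4.186 * dT + 2260) / 1000
= 32.54 * (4.186 * 68.86 + 2260) / 1000
= 82.9200 MJ

82.9200 MJ


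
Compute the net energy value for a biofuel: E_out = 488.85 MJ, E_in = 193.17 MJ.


NEV = E_out - E_in
= 488.85 - 193.17
= 295.6800 MJ

295.6800 MJ


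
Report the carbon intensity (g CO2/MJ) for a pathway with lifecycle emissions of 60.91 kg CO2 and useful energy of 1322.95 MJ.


CI = CO2 * 1000 / E
= 60.91 * 1000 / 1322.95
= 46.0410 g CO2/MJ

46.0410 g CO2/MJ


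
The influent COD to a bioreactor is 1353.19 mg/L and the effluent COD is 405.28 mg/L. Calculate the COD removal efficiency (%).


eta = (COD_in - COD_out) / COD_in * 100
= (1353.19 - 405.28) / 1353.19 * 100
= 70.0500%

70.0500%


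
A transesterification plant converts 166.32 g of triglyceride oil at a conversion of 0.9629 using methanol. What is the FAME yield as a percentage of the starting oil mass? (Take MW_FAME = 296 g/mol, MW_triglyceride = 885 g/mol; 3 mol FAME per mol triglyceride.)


m_FAME = oil * conv * (3 * 296 / 885) = oil * conv * (888/885)
= 166.32 * 0.9629 * 888 / 885
= 160.6924 g
Y = m_FAME / oil * 100 = conv * (888/885) * 100
= 0.9629 * 888 / 885 * 100
= 96.62%

96.62%


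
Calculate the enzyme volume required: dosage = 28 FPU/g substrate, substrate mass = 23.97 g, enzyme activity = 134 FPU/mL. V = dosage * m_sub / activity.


V = dosage * m_sub / activity
V = 28 * 23.97 / 134
V = 5.0087 mL

5.0087 mL


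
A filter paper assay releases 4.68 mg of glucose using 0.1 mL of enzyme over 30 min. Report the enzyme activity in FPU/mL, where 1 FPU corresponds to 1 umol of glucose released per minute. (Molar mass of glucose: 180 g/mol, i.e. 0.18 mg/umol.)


Activity = glucose_mg / (0.18 mg/umol * V_mL * t_min)
= 4.68 / (0.18 * 0.1 * 30)
= 8.6667 FPU/mL

8.6667 FPU/mL


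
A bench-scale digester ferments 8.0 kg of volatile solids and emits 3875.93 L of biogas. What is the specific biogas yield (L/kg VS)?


Y = V / VS
= 3875.93 / 8.0
= 484.4912 L/kg VS

484.4912 L/kg VS


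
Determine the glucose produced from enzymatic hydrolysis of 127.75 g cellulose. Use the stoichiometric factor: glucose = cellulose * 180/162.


glucose = cellulose * 180/162
= 127.75 * 180/162
= 141.9444 g

141.9444 g


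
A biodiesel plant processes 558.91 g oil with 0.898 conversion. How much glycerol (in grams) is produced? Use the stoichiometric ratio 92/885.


glycerol = oil * conv * (92/885)
= 558.91 * 0.898 * 92 / 885
= 52.1750 g

52.1750 g


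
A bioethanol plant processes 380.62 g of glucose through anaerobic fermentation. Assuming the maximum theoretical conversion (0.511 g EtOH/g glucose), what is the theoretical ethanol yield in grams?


Theoretical ethanol yield: m_EtOH = 0.511 * m_glucose
m_EtOH = 0.511 * 380.62 = 194.4968 g

194.4968 g


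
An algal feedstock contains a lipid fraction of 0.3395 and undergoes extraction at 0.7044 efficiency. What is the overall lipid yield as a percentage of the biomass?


Y = lipid_content * extraction_eff * 100
= 0.3395 * 0.7044 * 100
= 23.9144%

23.9144%


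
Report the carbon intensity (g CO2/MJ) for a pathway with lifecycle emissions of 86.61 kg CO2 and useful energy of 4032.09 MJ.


CI = CO2 * 1000 / E
= 86.61 * 1000 / 4032.09
= 21.4802 g CO2/MJ

21.4802 g CO2/MJ


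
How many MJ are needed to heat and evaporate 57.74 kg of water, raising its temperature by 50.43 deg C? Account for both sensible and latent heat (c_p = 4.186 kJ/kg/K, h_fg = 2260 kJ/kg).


E = m_water * (4.186 * dT + 2260) / 1000
= 57.74 * (4.186 * 50.43 + 2260) / 1000
= 142.6813 MJ

142.6813 MJ


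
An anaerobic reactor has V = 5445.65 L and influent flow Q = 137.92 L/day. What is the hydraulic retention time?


HRT = V / Q
= 5445.65 / 137.92
= 39.4841 days

39.4841 days


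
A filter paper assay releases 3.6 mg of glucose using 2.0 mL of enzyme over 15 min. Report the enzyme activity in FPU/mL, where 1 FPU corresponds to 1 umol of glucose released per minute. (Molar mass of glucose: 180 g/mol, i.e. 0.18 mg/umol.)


Activity = glucose_mg / (0.18 mg/umol * V_mL * t_min)
= 3.6 / (0.18 * 2.0 * 15)
= 0.6667 FPU/mL

0.6667 FPU/mL


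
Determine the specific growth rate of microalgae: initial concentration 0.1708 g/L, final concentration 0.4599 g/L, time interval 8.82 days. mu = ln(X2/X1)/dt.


mu = ln(X2/X1) / dt
= ln(0.4599/0.1708) / 8.82
= 0.1123 per day

0.1123 per day


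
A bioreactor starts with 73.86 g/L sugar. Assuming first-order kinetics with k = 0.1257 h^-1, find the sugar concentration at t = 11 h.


S = S0 * exp(-k * t)
S = 73.86 * exp(-0.1257 * 11)
S = 18.5315 g/L

18.5315 g/L


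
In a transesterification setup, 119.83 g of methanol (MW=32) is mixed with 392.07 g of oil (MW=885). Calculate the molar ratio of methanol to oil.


Molar ratio = n_MeOH / n_oil = (MeOH/32) / (oil/885) = (MeOH * 885) / (32 * oil)
= (119.83 * 885) / (32 * 392.07)
= 8.4527

8.4527


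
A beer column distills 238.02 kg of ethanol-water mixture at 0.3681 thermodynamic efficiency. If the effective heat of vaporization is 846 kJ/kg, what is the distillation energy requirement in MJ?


E = m * 846 / (eta * 1000)
= 238.02 * 846 / (0.3681 * 1000)
= 547.0386 MJ

547.0386 MJ


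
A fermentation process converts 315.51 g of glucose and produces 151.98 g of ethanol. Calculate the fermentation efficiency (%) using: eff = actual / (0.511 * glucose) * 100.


Fermentation efficiency = (actual / (0.511 * glucose)) * 100
= (151.98 / (0.511 * 315.51)) * 100
= 94.2654%

94.2654%


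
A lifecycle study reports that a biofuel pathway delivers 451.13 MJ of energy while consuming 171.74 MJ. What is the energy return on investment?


EROI = E_out / E_in
= 451.13 / 171.74
= 2.6268

2.6268


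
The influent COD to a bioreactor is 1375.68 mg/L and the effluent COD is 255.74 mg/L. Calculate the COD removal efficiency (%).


eta = (COD_in - COD_out) / COD_in * 100
= (1375.68 - 255.74) / 1375.68 * 100
= 81.4099%

81.4099%


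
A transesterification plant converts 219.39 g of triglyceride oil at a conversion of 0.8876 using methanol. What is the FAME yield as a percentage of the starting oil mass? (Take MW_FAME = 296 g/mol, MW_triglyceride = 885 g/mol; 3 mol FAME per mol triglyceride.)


m_FAME = oil * conv * (3 * 296 / 885) = oil * conv * (888/885)
= 219.39 * 0.8876 * 888 / 885
= 195.3907 g
Y = m_FAME / oil * 100 = conv * (888/885) * 100
= 0.8876 * 888 / 885 * 100
= 89.06%

89.06%


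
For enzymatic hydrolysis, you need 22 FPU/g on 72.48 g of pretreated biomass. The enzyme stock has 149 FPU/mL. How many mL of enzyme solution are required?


V = dosage * m_sub / activity
V = 22 * 72.48 / 149
V = 10.7017 mL

10.7017 mL


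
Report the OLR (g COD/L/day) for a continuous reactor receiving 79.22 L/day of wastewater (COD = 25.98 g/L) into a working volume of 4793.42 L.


OLR = Q * S / V
= 79.22 * 25.98 / 4793.42
= 0.4294 g/L/day

0.4294 g/L/day


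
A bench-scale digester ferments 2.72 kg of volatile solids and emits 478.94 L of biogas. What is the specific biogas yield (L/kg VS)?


Y = V / VS
= 478.94 / 2.72
= 176.0809 L/kg VS

176.0809 L/kg VS


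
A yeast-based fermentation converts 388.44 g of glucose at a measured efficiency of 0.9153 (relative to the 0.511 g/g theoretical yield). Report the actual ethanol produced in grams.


Actual ethanol: m = 0.511 * 388.44 * 0.9153
m = 181.6805 g

181.6805 g


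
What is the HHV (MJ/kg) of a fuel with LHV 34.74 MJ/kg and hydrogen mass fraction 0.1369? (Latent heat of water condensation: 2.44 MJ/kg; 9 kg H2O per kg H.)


HHV = LHV + H_frac * 9 * 2.44
= 34.74 + 0.1369 * 9 * 2.44
= 37.7463 MJ/kg

37.7463 MJ/kg


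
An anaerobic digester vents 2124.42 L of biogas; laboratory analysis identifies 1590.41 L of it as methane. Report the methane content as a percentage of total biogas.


CH4% = V_CH4 / V_total * 100
= 1590.41 / 2124.42 * 100
= 74.8633%

74.8633%


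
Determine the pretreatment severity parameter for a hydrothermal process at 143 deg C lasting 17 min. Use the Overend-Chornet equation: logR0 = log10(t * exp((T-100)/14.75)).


logR0 = log10(t * exp((T - 100) / 14.75))
= log10(17 * exp((143 - 100) / 14.75))
= 2.4965

2.4965


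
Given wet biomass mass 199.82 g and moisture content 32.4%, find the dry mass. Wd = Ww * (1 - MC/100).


Wd = Ww * (1 - MC/100)
= 199.82 * (1 - 32.4/100)
= 135.0783 g

135.0783 g


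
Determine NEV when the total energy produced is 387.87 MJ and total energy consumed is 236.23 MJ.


NEV = E_out - E_in
= 387.87 - 236.23
= 151.6400 MJ

151.6400 MJ


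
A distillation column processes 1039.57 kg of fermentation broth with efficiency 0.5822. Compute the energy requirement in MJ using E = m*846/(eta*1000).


E = m * 846 / (eta * 1000)
= 1039.57 * 846 / (0.5822 * 1000)
= 1510.6084 MJ

1510.6084 MJ


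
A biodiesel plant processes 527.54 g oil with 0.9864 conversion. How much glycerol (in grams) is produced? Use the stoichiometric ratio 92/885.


glycerol = oil * conv * (92/885)
= 527.54 * 0.9864 * 92 / 885
= 54.0945 g

54.0945 g


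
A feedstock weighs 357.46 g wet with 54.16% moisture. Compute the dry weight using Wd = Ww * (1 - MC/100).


Wd = Ww * (1 - MC/100)
= 357.46 * (1 - 54.16/100)
= 163.8597 g

163.8597 g


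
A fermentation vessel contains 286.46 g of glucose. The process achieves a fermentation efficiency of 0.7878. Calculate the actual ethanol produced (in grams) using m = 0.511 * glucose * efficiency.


Actual ethanol: m = 0.511 * 286.46 * 0.7878
m = 115.3190 g

115.3190 g


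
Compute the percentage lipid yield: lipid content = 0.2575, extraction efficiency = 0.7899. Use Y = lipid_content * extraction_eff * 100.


Y = lipid_content * extraction_eff * 100
= 0.2575 * 0.7899 * 100
= 20.3399%

20.3399%


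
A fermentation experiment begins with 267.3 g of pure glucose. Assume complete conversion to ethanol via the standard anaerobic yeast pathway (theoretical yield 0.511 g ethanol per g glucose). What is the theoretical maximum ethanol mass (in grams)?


Theoretical ethanol yield: m_EtOH = 0.511 * m_glucose
m_EtOH = 0.511 * 267.3 = 136.5903 g

136.5903 g


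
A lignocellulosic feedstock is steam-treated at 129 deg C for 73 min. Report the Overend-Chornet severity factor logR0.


logR0 = log10(t * exp((T - 100) / 14.75))
= log10(73 * exp((129 - 100) / 14.75))
= 2.7172

2.7172


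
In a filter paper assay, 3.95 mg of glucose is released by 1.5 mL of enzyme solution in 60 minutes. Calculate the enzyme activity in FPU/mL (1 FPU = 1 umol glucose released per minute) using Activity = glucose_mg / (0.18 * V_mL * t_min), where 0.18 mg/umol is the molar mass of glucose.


Activity = glucose_mg / (0.18 mg/umol * V_mL * t_min)
= 3.95 / (0.18 * 1.5 * 60)
= 0.2438 FPU/mL

0.2438 FPU/mL


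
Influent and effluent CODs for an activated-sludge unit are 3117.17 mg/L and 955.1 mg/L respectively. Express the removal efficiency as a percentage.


eta = (COD_in - COD_out) / COD_in * 100
= (3117.17 - 955.1) / 3117.17 * 100
= 69.3600%

69.3600%


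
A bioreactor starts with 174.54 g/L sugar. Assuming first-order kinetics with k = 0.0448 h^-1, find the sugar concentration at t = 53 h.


S = S0 * exp(-k * t)
S = 174.54 * exp(-0.0448 * 53)
S = 16.2445 g/L

16.2445 g/L


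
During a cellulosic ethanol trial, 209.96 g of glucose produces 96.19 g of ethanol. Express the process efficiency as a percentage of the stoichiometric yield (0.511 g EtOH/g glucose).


Fermentation efficiency = (actual / (0.511 * glucose)) * 100
= (96.19 / (0.511 * 209.96)) * 100
= 89.6546%

89.6546%


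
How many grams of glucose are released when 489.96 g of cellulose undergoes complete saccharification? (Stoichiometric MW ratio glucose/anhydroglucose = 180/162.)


glucose = cellulose * 180/162
= 489.96 * 180/162
= 544.4000 g

544.4000 g


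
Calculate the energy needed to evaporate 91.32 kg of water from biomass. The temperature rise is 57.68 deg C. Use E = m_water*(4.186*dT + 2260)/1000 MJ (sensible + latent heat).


E = m_water * (4.186 * dT + 2260) / 1000
= 91.32 * (4.186 * 57.68 + 2260) / 1000
= 228.4323 MJ

228.4323 MJ


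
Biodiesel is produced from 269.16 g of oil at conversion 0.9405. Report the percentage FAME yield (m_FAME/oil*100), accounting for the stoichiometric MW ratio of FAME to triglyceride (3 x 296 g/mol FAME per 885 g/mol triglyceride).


m_FAME = oil * conv * (3 * 296 / 885) = oil * conv * (888/885)
= 269.16 * 0.9405 * 888 / 885
= 254.0031 g
Y = m_FAME / oil * 100 = conv * (888/885) * 100
= 0.9405 * 888 / 885 * 100
= 94.37%

94.37%


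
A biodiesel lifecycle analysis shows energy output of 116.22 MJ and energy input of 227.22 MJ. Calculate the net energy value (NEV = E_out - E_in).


NEV = E_out - E_in
= 116.22 - 227.22
= -111.0000 MJ

-111.0000 MJ


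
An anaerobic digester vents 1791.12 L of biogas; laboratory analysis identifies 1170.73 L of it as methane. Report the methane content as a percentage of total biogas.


CH4% = V_CH4 / V_total * 100
= 1170.73 / 1791.12 * 100
= 65.3630%

65.3630%


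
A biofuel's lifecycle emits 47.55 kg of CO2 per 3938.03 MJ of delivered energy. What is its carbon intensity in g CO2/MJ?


CI = CO2 * 1000 / E
= 47.55 * 1000 / 3938.03
= 12.0746 g CO2/MJ

12.0746 g CO2/MJ


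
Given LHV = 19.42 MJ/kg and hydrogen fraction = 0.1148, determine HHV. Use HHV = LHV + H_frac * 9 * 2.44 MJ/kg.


HHV = LHV + H_frac * 9 * 2.44
= 19.42 + 0.1148 * 9 * 2.44
= 21.9410 MJ/kg

21.9410 MJ/kg


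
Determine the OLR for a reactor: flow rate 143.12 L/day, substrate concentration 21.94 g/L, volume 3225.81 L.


OLR = Q * S / V
= 143.12 * 21.94 / 3225.81
= 0.9734 g/L/day

0.9734 g/L/day


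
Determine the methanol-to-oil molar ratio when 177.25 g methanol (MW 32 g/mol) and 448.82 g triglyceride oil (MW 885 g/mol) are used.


Molar ratio = n_MeOH / n_oil = (MeOH/32) / (oil/885) = (MeOH * 885) / (32 * oil)
= (177.25 * 885) / (32 * 448.82)
= 10.9221

10.9221


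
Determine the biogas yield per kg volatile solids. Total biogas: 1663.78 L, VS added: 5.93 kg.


Y = V / VS
= 1663.78 / 5.93
= 280.5700 L/kg VS

280.5700 L/kg VS


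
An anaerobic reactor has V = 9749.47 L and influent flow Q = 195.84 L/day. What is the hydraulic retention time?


HRT = V / Q
= 9749.47 / 195.84
= 49.7828 days

49.7828 days


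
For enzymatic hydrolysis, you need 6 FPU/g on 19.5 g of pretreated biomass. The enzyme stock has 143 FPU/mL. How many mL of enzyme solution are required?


V = dosage * m_sub / activity
V = 6 * 19.5 / 143
V = 0.8182 mL

0.8182 mL


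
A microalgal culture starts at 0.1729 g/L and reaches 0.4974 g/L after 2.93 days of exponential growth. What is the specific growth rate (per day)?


mu = ln(X2/X1) / dt
= ln(0.4974/0.1729) / 2.93
= 0.3606 per day

0.3606 per day


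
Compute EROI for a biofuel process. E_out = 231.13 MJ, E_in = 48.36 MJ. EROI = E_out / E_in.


EROI = E_out / E_in
= 231.13 / 48.36
= 4.7794

4.7794


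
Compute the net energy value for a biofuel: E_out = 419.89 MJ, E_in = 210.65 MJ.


NEV = E_out - E_in
= 419.89 - 210.65
= 209.2400 MJ

209.2400 MJ


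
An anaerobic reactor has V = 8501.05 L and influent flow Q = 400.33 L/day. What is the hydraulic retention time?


HRT = V / Q
= 8501.05 / 400.33
= 21.2351 days

21.2351 days


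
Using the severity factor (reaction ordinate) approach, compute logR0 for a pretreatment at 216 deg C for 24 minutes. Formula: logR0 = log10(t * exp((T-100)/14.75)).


logR0 = log10(t * exp((T - 100) / 14.75))
= log10(24 * exp((216 - 100) / 14.75))
= 4.7957

4.7957


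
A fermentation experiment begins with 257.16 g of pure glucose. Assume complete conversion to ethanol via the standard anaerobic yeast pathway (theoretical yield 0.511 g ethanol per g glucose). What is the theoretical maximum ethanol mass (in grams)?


Theoretical ethanol yield: m_EtOH = 0.511 * m_glucose
m_EtOH = 0.511 * 257.16 = 131.4088 g

131.4088 g


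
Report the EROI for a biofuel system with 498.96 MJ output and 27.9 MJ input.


EROI = E_out / E_in
= 498.96 / 27.9
= 17.8839

17.8839


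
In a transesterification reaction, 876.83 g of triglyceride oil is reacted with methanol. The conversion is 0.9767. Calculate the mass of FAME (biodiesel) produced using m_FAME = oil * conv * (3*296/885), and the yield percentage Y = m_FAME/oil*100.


m_FAME = oil * conv * (3 * 296 / 885) = oil * conv * (888/885)
= 876.83 * 0.9767 * 888 / 885
= 859.3029 g
Y = m_FAME / oil * 100 = conv * (888/885) * 100
= 0.9767 * 888 / 885 * 100
= 98.00%

859.3029 g FAME; Y = 98.00%


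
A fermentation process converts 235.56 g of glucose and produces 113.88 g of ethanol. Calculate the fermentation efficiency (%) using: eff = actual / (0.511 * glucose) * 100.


Fermentation efficiency = (actual / (0.511 * glucose)) * 100
= (113.88 / (0.511 * 235.56)) * 100
= 94.6074%

94.6074%


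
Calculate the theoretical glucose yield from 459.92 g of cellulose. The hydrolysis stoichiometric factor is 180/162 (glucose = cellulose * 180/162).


glucose = cellulose * 180/162
= 459.92 * 180/162
= 511.0222 g

511.0222 g


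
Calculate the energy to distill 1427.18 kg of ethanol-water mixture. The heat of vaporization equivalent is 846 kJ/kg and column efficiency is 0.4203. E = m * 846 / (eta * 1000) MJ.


E = m * 846 / (eta * 1000)
= 1427.18 * 846 / (0.4203 * 1000)
= 2872.6964 MJ

2872.6964 MJ


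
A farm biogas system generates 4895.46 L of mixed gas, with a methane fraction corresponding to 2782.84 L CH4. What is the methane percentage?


CH4% = V_CH4 / V_total * 100
= 2782.84 / 4895.46 * 100
= 56.8453%

56.8453%


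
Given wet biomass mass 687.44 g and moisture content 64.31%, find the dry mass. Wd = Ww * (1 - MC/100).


Wd = Ww * (1 - MC/100)
= 687.44 * (1 - 64.31/100)
= 245.3473 g

245.3473 g


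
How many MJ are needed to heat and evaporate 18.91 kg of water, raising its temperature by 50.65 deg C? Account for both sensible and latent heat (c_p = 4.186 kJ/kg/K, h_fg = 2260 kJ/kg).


E = m_water * (4.186 * dT + 2260) / 1000
= 18.91 * (4.186 * 50.65 + 2260) / 1000
= 46.7459 MJ

46.7459 MJ


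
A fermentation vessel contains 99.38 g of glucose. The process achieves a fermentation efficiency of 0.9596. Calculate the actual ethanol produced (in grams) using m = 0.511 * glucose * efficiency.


Actual ethanol: m = 0.511 * 99.38 * 0.9596
m = 48.7315 g

48.7315 g


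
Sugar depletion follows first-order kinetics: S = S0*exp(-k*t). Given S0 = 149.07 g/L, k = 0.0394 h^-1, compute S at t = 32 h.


S = S0 * exp(-k * t)
S = 149.07 * exp(-0.0394 * 32)
S = 42.2505 g/L

42.2505 g/L


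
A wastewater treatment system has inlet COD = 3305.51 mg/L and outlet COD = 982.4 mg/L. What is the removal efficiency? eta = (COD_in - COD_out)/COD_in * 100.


eta = (COD_in - COD_out) / COD_in * 100
= (3305.51 - 982.4) / 3305.51 * 100
= 70.2799%

70.2799%


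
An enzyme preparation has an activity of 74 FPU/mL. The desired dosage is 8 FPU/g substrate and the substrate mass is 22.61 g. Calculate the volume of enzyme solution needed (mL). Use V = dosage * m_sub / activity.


V = dosage * m_sub / activity
V = 8 * 22.61 / 74
V = 2.4443 mL

2.4443 mL


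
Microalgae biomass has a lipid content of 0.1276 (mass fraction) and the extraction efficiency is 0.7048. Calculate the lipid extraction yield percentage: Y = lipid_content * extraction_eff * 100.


Y = lipid_content * extraction_eff * 100
= 0.1276 * 0.7048 * 100
= 8.9932%

8.9932%


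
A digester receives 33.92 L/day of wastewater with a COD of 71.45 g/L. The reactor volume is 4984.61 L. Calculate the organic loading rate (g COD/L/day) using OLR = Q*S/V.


OLR = Q * S / V
= 33.92 * 71.45 / 4984.61
= 0.4862 g/L/day

0.4862 g/L/day


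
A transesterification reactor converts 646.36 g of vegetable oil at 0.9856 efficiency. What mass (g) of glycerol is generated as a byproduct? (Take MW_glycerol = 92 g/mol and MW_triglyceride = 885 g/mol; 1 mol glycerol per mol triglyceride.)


glycerol = oil * conv * (92/885)
= 646.36 * 0.9856 * 92 / 885
= 66.2247 g

66.2247 g


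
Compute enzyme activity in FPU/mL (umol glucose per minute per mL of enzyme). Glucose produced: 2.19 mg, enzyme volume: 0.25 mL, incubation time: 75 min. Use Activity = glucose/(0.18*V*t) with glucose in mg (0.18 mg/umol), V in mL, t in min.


Activity = glucose_mg / (0.18 mg/umol * V_mL * t_min)
= 2.19 / (0.18 * 0.25 * 75)
= 0.6489 FPU/mL

0.6489 FPU/mL


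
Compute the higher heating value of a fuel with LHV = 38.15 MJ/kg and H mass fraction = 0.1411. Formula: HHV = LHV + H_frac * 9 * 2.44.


HHV = LHV + H_frac * 9 * 2.44
= 38.15 + 0.1411 * 9 * 2.44
= 41.2486 MJ/kg

41.2486 MJ/kg


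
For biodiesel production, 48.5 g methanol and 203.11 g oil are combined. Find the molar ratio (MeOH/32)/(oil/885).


Molar ratio = n_MeOH / n_oil = (MeOH/32) / (oil/885) = (MeOH * 885) / (32 * oil)
= (48.5 * 885) / (32 * 203.11)
= 6.6039

6.6039


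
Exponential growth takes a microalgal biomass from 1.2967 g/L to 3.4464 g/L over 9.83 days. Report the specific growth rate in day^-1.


mu = ln(X2/X1) / dt
= ln(3.4464/1.2967) / 9.83
= 0.0994 per day

0.0994 per day


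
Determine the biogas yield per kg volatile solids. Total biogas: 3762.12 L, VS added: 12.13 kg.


Y = V / VS
= 3762.12 / 12.13
= 310.1500 L/kg VS

310.1500 L/kg VS


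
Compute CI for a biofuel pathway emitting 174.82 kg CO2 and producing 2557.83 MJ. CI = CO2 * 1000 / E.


CI = CO2 * 1000 / E
= 174.82 * 1000 / 2557.83
= 68.3470 g CO2/MJ

68.3470 g CO2/MJ


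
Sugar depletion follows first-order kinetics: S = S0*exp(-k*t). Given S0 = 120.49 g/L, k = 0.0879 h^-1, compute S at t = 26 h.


S = S0 * exp(-k * t)
S = 120.49 * exp(-0.0879 * 26)
S = 12.2579 g/L

12.2579 g/L


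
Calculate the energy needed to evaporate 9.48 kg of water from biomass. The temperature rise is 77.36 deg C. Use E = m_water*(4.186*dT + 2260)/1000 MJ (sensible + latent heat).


E = m_water * (4.186 * dT + 2260) / 1000
= 9.48 * (4.186 * 77.36 + 2260) / 1000
= 24.4947 MJ

24.4947 MJ


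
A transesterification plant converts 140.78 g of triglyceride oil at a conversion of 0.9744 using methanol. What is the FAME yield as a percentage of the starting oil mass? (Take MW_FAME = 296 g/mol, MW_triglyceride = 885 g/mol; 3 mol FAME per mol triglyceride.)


m_FAME = oil * conv * (3 * 296 / 885) = oil * conv * (888/885)
= 140.78 * 0.9744 * 888 / 885
= 137.6410 g
Y = m_FAME / oil * 100 = conv * (888/885) * 100
= 0.9744 * 888 / 885 * 100
= 97.77%

97.77%


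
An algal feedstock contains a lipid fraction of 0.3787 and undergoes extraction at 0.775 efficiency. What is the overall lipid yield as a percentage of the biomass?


Y = lipid_content * extraction_eff * 100
= 0.3787 * 0.775 * 100
= 29.3492%

29.3492%


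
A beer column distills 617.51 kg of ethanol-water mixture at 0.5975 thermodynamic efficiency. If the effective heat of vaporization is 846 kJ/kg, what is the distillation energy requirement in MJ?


E = m * 846 / (eta * 1000)
= 617.51 * 846 / (0.5975 * 1000)
= 874.3322 MJ

874.3322 MJ


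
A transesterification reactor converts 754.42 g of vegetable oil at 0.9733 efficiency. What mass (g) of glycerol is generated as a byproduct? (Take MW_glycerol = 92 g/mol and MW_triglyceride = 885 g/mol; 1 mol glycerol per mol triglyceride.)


glycerol = oil * conv * (92/885)
= 754.42 * 0.9733 * 92 / 885
= 76.3316 g

76.3316 g


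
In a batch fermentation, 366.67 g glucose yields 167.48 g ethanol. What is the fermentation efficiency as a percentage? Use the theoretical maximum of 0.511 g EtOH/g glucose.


Fermentation efficiency = (actual / (0.511 * glucose)) * 100
= (167.48 / (0.511 * 366.67)) * 100
= 89.3854%

89.3854%


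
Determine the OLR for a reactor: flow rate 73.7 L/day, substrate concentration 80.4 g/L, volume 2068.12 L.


OLR = Q * S / V
= 73.7 * 80.4 / 2068.12
= 2.8652 g/L/day

2.8652 g/L/day


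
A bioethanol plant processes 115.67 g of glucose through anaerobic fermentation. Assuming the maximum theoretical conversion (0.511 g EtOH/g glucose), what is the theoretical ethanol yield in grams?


Theoretical ethanol yield: m_EtOH = 0.511 * m_glucose
m_EtOH = 0.511 * 115.67 = 59.1074 g

59.1074 g


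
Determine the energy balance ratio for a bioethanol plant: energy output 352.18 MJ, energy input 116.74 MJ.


EROI = E_out / E_in
= 352.18 / 116.74
= 3.0168

3.0168


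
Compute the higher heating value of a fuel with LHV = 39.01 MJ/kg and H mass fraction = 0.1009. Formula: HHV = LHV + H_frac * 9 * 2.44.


HHV = LHV + H_frac * 9 * 2.44
= 39.01 + 0.1009 * 9 * 2.44
= 41.2258 MJ/kg

41.2258 MJ/kg


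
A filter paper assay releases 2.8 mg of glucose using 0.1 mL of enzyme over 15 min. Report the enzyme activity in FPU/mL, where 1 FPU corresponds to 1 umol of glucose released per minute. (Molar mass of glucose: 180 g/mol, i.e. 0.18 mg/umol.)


Activity = glucose_mg / (0.18 mg/umol * V_mL * t_min)
= 2.8 / (0.18 * 0.1 * 15)
= 10.3704 FPU/mL

10.3704 FPU/mL


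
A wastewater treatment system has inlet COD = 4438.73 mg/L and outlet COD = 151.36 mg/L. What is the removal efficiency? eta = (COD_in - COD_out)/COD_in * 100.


eta = (COD_in - COD_out) / COD_in * 100
= (4438.73 - 151.36) / 4438.73 * 100
= 96.5900%

96.5900%


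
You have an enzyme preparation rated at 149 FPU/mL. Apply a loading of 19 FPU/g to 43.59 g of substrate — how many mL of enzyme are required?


V = dosage * m_sub / activity
V = 19 * 43.59 / 149
V = 5.5585 mL

5.5585 mL


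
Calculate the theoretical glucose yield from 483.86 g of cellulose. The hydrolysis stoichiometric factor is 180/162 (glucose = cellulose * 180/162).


glucose = cellulose * 180/162
= 483.86 * 180/162
= 537.6222 g

537.6222 g


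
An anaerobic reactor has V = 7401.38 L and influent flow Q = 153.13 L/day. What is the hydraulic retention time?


HRT = V / Q
= 7401.38 / 153.13
= 48.3340 days

48.3340 days


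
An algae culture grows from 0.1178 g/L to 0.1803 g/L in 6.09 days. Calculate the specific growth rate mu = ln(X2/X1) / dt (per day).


mu = ln(X2/X1) / dt
= ln(0.1803/0.1178) / 6.09
= 0.0699 per day

0.0699 per day


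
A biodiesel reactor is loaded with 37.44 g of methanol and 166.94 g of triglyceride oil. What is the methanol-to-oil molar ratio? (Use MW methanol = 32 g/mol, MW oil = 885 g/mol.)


Molar ratio = n_MeOH / n_oil = (MeOH/32) / (oil/885) = (MeOH * 885) / (32 * oil)
= (37.44 * 885) / (32 * 166.94)
= 6.2025

6.2025


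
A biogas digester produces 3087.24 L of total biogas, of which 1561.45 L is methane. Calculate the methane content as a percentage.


CH4% = V_CH4 / V_total * 100
= 1561.45 / 3087.24 * 100
= 50.5775%

50.5775%


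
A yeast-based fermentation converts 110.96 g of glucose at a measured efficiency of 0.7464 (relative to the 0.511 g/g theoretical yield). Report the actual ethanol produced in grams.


Actual ethanol: m = 0.511 * 110.96 * 0.7464
m = 42.3213 g

42.3213 g


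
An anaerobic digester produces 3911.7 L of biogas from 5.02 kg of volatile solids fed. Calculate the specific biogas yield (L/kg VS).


Y = V / VS
= 3911.7 / 5.02
= 779.2231 L/kg VS

779.2231 L/kg VS


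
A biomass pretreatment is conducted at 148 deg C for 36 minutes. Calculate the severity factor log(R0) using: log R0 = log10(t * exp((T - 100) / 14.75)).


logR0 = log10(t * exp((T - 100) / 14.75))
= log10(36 * exp((148 - 100) / 14.75))
= 2.9696

2.9696


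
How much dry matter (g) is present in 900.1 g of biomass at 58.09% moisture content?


Wd = Ww * (1 - MC/100)
= 900.1 * (1 - 58.09/100)
= 377.2319 g

377.2319 g


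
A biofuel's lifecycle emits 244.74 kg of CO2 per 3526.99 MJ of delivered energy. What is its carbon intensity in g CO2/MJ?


CI = CO2 * 1000 / E
= 244.74 * 1000 / 3526.99
= 69.3906 g CO2/MJ

69.3906 g CO2/MJ


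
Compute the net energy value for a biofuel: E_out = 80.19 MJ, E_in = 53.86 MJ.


NEV = E_out - E_in
= 80.19 - 53.86
= 26.3300 MJ

26.3300 MJ


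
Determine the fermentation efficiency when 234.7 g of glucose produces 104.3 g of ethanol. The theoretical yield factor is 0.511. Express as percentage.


Fermentation efficiency = (actual / (0.511 * glucose)) * 100
= (104.3 / (0.511 * 234.7)) * 100
= 86.9662%

86.9662%


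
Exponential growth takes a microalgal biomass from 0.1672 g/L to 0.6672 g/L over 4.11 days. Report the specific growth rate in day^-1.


mu = ln(X2/X1) / dt
= ln(0.6672/0.1672) / 4.11
= 0.3367 per day

0.3367 per day


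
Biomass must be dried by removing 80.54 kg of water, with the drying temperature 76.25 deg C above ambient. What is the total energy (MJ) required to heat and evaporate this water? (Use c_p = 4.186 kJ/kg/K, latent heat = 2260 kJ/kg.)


E = m_water * (4.186 * dT + 2260) / 1000
= 80.54 * (4.186 * 76.25 + 2260) / 1000
= 207.7274 MJ

207.7274 MJ


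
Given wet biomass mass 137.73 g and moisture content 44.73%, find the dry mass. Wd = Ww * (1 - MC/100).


Wd = Ww * (1 - MC/100)
= 137.73 * (1 - 44.73/100)
= 76.1234 g

76.1234 g
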